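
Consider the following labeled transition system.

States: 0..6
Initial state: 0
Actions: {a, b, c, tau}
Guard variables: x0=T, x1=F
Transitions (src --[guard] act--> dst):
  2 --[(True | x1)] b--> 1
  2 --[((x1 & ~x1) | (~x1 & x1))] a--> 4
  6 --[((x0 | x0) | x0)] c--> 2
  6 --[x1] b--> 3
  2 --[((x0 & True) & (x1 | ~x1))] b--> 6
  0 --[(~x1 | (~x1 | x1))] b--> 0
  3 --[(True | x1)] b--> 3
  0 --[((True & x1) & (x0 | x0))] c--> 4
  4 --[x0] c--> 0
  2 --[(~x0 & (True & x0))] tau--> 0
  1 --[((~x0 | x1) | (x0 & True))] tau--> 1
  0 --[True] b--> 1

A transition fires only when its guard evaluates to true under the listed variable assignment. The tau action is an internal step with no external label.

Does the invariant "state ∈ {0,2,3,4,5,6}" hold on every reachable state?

Inv-set: {0,2,3,4,5,6}
R = {0,1}
  0: ok
  1: outside
counterexample path to 1: b

Answer: INVARIANT VIOLATED at state 1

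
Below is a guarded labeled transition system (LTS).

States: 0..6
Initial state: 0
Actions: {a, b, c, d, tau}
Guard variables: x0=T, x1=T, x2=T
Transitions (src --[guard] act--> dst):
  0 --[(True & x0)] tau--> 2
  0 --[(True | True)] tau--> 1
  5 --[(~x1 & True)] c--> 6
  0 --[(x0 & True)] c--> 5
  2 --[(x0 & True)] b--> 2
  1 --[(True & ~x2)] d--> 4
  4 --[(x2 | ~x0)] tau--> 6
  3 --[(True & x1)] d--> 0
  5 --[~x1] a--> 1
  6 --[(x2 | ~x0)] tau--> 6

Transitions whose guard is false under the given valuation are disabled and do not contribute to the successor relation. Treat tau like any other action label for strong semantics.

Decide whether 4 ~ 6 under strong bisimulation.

Answer: BISIMILAR

Trace:
Compute ~ classes (split until stable):
  round 0: {{0,1,2,3,4,5,6}}
  round 1: {{0},{1,5},{2},{3},{4,6}}
stable after 2 split(s): 5 block(s)
[4]={4,6}  [6]={4,6}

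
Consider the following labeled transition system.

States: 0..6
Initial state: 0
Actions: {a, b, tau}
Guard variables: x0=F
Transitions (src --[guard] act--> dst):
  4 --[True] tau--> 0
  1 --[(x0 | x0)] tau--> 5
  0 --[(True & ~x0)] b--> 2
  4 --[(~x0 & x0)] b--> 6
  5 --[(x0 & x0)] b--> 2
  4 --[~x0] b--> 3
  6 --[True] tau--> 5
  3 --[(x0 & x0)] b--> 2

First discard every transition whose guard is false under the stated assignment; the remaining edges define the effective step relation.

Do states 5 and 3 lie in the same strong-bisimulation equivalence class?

Answer: BISIMILAR

Trace:
Compute ~ classes (split until stable):
  round 0: {{0,1,2,3,4,5,6}}
  round 1: {{0},{1,2,3,5},{4},{6}}
4 equivalence class(es) (converged in 2)
class of 5: {1,2,3,5}; class of 3: {1,2,3,5}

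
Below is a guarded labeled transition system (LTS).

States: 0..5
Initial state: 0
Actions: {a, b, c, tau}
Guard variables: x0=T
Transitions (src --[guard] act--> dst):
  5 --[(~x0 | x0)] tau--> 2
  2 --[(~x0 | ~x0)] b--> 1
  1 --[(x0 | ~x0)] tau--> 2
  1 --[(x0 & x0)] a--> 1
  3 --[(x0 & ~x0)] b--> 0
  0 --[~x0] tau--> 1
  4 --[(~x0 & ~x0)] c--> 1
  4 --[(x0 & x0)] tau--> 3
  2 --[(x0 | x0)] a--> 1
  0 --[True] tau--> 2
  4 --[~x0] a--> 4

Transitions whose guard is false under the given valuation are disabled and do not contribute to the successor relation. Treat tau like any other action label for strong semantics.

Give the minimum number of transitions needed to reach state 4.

Answer: UNREACHABLE

Working:
BFS to 4:
  Layer 0: {0}
  Layer 1: {2}
  Layer 2: {1}
4 never appears.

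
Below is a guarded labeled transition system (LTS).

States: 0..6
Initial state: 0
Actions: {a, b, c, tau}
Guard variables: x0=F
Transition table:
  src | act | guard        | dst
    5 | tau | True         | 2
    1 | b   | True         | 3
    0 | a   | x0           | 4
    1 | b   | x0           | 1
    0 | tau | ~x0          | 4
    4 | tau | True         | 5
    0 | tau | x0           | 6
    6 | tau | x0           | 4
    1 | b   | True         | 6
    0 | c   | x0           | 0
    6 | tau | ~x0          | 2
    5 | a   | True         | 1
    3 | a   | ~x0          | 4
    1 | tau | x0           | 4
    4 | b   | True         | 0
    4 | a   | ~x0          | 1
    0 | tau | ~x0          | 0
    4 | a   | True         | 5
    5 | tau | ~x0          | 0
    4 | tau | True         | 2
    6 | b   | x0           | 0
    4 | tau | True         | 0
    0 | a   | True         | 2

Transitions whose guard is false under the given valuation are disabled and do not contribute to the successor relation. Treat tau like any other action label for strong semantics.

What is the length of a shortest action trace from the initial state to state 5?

Answer: 2

Working:
Breadth-first toward 5:
  Layer 0: {0}
  Layer 1: {2,4}
  Layer 2: {1,5}
depth(5)=2, e.g. tau·a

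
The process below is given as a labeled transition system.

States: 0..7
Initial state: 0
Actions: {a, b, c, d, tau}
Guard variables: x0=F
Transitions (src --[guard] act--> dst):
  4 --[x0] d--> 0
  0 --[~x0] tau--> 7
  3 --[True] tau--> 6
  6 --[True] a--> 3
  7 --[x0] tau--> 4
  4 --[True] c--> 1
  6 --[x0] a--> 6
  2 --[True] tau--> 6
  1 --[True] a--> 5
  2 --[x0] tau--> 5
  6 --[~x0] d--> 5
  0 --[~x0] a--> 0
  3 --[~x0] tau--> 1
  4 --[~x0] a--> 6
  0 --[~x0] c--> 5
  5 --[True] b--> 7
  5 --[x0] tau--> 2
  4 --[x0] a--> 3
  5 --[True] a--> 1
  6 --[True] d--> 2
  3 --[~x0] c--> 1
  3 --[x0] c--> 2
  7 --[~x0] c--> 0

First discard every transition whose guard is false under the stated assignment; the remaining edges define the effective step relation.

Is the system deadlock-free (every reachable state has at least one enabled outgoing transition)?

Reach set: {0,1,5,7}
  0: a→0  c→5  tau→7  [3 out]
  1: a→5  [1 out]
  5: a→1  b→7  [2 out]
  7: c→0  [1 out]

Answer: DEADLOCK-FREE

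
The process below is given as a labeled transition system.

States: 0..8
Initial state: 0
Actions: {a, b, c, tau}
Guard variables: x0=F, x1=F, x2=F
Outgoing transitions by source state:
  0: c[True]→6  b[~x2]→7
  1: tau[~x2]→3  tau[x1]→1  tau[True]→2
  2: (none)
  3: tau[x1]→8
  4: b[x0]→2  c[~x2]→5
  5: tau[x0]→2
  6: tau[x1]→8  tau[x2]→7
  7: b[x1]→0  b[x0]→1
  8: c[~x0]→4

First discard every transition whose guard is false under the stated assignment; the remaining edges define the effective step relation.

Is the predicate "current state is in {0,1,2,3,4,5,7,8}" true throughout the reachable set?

Answer: INVARIANT VIOLATED at state 6

Analysis:
Safe = {0,1,2,3,4,5,7,8}
Reach set: {0,6,7}
  0: ok
  6: VIOLATES
  7: ok
witness against invariant: c → 6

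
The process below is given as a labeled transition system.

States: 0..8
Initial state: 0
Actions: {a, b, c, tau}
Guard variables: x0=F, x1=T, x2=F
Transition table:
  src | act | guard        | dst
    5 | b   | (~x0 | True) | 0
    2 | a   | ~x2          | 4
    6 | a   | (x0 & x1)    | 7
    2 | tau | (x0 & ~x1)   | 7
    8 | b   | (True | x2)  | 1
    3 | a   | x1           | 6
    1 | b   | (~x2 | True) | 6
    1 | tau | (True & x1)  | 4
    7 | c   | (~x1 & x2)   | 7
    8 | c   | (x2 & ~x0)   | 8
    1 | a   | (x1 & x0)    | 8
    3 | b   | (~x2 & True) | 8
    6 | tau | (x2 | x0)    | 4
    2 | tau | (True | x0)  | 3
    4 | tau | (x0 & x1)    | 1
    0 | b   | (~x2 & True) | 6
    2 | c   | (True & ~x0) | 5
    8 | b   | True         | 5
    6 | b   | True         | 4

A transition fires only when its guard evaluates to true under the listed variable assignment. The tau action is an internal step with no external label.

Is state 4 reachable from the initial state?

Answer: REACHABLE

Trace:
12 transition(s) survive guard evaluation.
L0 = {0}
L1 = {6}  cumulative {0,6}
L2 = {4}  cumulative {0,4,6}
Reachable = {0,4,6}
Path to 4: b·b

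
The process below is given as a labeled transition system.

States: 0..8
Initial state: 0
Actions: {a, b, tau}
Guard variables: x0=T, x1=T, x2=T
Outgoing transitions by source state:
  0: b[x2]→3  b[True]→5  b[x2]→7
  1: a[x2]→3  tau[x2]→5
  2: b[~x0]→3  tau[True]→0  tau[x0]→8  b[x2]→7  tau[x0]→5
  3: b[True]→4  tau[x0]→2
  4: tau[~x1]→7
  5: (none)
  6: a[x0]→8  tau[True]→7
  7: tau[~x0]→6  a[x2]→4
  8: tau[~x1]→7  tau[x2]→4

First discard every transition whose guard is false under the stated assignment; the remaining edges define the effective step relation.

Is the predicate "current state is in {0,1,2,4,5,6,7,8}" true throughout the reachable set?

Answer: INVARIANT VIOLATED at state 3

Working:
Allowed set {0,1,2,4,5,6,7,8}
Reach set: {0,2,3,4,5,7,8}
  0: safe
  2: safe
  3: VIOLATES
  4: safe
  5: safe
  7: safe
  8: safe
counterexample path to 3: b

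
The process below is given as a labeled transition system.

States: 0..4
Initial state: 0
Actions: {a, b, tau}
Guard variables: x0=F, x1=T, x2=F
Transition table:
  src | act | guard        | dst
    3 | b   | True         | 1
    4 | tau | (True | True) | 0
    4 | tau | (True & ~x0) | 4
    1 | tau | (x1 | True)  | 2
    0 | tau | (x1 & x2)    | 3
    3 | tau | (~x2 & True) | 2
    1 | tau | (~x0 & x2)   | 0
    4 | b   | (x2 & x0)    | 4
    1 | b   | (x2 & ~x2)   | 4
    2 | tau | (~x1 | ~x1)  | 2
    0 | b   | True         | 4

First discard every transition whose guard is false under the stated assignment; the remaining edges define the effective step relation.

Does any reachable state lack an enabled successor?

Reach set: {0,4}
  0: b→4  [deg 1]
  4: tau→0  tau→4  [deg 2]

Answer: DEADLOCK-FREE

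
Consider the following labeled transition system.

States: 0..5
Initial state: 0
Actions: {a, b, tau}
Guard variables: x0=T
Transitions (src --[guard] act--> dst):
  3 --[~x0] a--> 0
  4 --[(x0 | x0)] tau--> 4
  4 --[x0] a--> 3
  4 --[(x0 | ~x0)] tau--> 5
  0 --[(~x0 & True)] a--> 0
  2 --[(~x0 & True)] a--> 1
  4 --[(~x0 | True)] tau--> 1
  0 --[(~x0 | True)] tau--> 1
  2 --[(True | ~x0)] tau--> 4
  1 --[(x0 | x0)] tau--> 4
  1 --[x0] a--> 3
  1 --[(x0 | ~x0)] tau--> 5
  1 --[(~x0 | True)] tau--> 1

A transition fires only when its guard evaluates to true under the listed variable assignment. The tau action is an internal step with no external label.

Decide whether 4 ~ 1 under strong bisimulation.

Compute ~ classes (split until stable):
  P[0] = {{0,1,2,3,4,5}}
  P[1] = {{0,2},{1,4},{3,5}}
3 equivalence class(es) (converged in 2)
[4]={1,4}  [1]={1,4}

Answer: BISIMILAR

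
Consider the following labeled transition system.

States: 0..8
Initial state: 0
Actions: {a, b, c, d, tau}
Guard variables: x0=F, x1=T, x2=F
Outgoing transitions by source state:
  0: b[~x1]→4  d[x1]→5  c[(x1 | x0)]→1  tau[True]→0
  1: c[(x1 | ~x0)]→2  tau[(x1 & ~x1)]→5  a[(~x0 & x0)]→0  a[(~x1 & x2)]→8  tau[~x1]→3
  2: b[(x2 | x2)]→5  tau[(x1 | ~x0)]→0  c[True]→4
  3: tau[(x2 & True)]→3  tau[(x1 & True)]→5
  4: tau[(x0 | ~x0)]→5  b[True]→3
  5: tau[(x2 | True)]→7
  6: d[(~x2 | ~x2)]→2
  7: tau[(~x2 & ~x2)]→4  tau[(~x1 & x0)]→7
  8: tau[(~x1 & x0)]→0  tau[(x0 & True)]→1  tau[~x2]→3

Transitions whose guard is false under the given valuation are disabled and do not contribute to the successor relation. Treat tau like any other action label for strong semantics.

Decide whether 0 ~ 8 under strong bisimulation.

Compute ~ classes (split until stable):
  P[0] = {{0,1,2,3,4,5,6,7,8}}
  P[1] = {{0},{1},{2},{3,5,7,8},{4},{6}}
  P[2] = {{0},{1},{2},{3,5,8},{4},{6},{7}}
  P[3] = {{0},{1},{2},{3,8},{4},{5},{6},{7}}
  P[4] = {{0},{1},{2},{3},{4},{5},{6},{7},{8}}
stable after 5 split(s): 9 block(s)
0∈{0}, 8∈{8}

Answer: NOT BISIMILAR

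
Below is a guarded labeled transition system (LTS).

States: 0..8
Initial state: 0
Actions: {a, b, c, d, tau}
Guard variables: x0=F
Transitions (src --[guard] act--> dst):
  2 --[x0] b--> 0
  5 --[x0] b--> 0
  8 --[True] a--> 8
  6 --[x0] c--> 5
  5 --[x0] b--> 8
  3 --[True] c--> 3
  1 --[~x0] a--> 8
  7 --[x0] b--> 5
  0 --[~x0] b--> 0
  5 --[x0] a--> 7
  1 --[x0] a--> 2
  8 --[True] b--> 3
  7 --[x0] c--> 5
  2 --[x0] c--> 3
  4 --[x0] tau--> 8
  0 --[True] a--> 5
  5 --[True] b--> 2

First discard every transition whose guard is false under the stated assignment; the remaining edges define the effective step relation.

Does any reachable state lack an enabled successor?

Answer: DEADLOCK at state 2

Working:
R = {0,2,5}
  0: a→5  b→0  [2 out]
  2: ∅  [deadlock]
  5: b→2  [1 out]
Path to 2: a·b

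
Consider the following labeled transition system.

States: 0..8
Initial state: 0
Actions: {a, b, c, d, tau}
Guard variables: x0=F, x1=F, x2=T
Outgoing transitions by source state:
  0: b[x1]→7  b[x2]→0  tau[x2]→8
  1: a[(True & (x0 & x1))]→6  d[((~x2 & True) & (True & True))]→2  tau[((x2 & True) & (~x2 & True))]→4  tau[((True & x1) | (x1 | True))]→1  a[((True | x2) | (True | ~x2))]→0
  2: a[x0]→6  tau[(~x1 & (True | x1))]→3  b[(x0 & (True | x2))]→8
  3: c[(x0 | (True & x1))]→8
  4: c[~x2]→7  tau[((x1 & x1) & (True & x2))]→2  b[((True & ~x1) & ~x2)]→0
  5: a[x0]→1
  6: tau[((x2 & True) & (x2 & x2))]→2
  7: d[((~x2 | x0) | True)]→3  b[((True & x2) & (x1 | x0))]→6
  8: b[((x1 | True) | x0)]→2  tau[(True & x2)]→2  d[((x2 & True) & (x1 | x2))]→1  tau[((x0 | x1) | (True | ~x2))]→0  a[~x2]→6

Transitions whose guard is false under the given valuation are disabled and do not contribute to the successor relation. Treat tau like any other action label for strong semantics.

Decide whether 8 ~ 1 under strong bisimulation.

Bisimulation quotient by refinement:
  round 0: {{0,1,2,3,4,5,6,7,8}}
  round 1: {{0},{1},{2,6},{3,4,5},{7},{8}}
  round 2: {{0},{1},{2},{3,4,5},{6},{7},{8}}
stable after 3 split(s): 7 block(s)
[8]={8}  [1]={1}

Answer: NOT BISIMILAR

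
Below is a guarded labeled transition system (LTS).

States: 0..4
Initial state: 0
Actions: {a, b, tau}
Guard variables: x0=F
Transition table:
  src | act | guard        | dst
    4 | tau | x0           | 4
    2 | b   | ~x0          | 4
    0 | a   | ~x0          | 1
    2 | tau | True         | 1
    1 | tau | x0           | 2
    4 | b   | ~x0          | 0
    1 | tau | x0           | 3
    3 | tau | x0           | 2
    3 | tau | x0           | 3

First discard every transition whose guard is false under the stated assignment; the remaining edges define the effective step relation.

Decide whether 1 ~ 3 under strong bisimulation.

Bisimulation quotient by refinement:
  round 0: {{0,1,2,3,4}}
  round 1: {{0},{1,3},{2},{4}}
4 equivalence class(es) (converged in 2)
class of 1: {1,3}; class of 3: {1,3}

Answer: BISIMILAR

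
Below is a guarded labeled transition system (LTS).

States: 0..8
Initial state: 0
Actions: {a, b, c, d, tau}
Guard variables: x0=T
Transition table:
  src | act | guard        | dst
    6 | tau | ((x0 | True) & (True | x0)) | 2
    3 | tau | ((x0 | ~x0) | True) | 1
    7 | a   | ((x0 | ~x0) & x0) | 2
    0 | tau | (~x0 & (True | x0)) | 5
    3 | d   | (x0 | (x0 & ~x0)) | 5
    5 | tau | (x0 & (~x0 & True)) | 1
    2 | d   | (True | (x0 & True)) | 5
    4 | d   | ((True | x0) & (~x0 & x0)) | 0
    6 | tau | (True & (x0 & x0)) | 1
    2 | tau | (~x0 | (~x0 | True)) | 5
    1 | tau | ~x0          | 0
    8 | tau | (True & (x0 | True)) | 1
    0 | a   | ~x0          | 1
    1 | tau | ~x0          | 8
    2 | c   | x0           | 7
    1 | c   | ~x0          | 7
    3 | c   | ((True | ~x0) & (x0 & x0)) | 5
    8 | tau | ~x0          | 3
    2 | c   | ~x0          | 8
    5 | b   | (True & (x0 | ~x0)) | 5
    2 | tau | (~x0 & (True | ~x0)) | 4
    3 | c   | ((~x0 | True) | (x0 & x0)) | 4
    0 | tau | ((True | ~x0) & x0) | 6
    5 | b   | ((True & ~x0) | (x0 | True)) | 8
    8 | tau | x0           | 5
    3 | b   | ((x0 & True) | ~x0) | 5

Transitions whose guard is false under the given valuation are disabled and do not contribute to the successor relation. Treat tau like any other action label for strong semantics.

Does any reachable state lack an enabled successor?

Answer: DEADLOCK at state 1

Trace:
Reach set: {0,1,2,5,6,7,8}
  0: tau→6  [1 out]
  1: ∅  [STUCK]
  2: c→7  d→5  tau→5  [3 out]
  5: b→5  b→8  [2 out]
  6: tau→1  tau→2  [2 out]
  7: a→2  [1 out]
  8: tau→1  tau→5  [2 out]
witness 1: tau·tau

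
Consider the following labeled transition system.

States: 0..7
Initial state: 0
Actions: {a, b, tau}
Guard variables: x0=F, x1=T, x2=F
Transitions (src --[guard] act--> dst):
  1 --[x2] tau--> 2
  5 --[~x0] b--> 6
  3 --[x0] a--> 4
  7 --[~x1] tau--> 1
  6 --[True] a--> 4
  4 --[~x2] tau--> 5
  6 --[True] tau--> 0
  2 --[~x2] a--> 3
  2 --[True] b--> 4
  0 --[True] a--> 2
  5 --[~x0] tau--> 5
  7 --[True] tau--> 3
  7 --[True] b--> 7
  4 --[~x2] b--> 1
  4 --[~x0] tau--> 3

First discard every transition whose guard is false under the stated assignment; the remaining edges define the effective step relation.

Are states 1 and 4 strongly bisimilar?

Bisimulation quotient by refinement:
  round 0: {{0,1,2,3,4,5,6,7}}
  round 1: {{0},{1,3},{2},{4,5,7},{6}}
  round 2: {{0},{1,3},{2},{4},{5},{6},{7}}
stable after 3 split(s): 7 block(s)
[1]={1,3}  [4]={4}

Answer: NOT BISIMILAR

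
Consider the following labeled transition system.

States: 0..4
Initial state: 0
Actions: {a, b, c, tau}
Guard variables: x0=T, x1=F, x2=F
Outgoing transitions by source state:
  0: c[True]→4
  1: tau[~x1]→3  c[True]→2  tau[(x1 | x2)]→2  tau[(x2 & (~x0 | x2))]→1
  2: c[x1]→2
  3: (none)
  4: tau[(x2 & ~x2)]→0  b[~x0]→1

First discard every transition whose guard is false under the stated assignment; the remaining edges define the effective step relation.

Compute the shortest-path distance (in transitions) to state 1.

Answer: UNREACHABLE

Analysis:
Breadth-first toward 1:
  L0 = {0}
  L1 = {4}
1 never appears.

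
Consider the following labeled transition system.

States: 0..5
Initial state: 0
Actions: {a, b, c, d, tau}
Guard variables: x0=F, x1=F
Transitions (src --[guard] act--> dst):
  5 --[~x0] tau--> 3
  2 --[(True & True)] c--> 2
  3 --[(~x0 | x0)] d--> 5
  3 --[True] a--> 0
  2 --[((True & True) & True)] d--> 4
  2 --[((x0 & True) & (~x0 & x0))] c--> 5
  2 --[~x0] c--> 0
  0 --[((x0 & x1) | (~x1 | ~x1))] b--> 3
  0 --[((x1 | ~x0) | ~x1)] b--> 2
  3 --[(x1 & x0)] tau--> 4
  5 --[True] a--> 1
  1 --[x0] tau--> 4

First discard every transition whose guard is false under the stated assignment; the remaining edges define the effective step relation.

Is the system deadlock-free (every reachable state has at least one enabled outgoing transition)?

Answer: DEADLOCK at state 1

Trace:
R = {0,1,2,3,4,5}
  0: b→2  b→3  [2 out]
  1: ∅  [deadlock]
  2: c→0  c→2  d→4  [3 out]
  3: a→0  d→5  [2 out]
  4: ∅  [deadlock]
  5: a→1  tau→3  [2 out]
witness 1: b·d·a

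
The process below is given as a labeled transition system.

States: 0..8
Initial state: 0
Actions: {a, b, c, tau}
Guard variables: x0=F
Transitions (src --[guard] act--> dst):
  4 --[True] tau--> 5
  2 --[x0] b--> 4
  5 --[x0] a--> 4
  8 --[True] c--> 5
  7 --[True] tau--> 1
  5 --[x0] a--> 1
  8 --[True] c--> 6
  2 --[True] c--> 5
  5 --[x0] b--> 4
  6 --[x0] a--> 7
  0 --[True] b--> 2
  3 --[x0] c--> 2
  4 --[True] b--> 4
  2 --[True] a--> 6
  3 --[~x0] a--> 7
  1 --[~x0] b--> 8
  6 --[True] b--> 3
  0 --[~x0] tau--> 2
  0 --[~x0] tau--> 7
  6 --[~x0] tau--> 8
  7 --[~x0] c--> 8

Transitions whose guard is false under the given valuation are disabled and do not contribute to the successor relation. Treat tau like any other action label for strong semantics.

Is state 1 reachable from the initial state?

Guard filter leaves 15 enabled edge(s).
Layer 0: {0}
Layer 1: {2,7}  total {0,2,7}
Layer 2: {1,5,6,8}  total {0,1,2,5,6,7,8}
Layer 3: {3}  total {0,1,2,3,5,6,7,8}
R = {0,1,2,3,5,6,7,8}
trace reaching 1: tau·tau

Answer: REACHABLE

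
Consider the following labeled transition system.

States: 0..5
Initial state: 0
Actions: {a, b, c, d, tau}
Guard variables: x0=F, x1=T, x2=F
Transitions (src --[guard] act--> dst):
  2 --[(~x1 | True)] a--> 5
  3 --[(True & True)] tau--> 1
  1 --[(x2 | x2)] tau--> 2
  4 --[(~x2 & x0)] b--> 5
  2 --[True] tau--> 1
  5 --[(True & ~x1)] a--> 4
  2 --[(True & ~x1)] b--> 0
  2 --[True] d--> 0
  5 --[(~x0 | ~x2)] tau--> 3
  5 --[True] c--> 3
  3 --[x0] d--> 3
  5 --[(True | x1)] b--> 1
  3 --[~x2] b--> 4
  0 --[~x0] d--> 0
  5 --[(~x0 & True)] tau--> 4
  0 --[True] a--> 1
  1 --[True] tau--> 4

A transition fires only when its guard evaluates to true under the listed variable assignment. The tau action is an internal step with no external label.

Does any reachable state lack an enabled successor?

R = {0,1,4}
  0: a→1  d→0  [2 exit(s)]
  1: tau→4  [1 exit(s)]
  4: ∅  [deadlock]
witness 4: a·tau

Answer: DEADLOCK at state 4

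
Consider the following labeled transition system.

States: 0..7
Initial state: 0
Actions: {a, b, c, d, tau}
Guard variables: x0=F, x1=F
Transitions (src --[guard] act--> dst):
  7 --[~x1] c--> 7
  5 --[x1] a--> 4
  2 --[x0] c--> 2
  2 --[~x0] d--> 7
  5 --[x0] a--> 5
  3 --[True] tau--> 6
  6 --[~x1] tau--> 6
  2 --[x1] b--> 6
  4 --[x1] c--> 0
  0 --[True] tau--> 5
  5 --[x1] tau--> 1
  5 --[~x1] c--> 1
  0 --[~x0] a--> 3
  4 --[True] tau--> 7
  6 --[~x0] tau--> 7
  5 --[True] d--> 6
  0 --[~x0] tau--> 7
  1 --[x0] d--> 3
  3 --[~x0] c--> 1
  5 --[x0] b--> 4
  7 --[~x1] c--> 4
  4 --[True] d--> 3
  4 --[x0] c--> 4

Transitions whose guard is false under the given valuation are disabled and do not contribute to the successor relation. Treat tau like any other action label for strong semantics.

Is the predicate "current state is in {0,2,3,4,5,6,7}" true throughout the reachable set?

Answer: INVARIANT VIOLATED at state 1

Analysis:
Inv-set: {0,2,3,4,5,6,7}
R = {0,1,3,4,5,6,7}
  0: ✓
  1: outside
  3: ✓
  4: ✓
  5: ✓
  6: ✓
  7: ✓
reach 1 via tau·c — violates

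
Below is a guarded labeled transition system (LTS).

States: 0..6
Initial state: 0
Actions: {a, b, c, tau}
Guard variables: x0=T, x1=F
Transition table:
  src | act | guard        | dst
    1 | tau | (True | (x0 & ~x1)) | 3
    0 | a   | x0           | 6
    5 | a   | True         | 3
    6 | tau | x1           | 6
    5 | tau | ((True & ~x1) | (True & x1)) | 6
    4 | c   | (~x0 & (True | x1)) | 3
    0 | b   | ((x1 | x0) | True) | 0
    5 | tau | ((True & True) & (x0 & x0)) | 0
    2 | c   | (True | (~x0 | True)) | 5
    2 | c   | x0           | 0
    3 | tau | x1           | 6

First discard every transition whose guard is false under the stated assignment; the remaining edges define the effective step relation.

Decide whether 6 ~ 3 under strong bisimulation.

Answer: BISIMILAR

Analysis:
Compute ~ classes (split until stable):
  round 0: {{0,1,2,3,4,5,6}}
  round 1: {{0},{1},{2},{3,4,6},{5}}
Fixed point at round 2; 5 class(es).
class of 6: {3,4,6}; class of 3: {3,4,6}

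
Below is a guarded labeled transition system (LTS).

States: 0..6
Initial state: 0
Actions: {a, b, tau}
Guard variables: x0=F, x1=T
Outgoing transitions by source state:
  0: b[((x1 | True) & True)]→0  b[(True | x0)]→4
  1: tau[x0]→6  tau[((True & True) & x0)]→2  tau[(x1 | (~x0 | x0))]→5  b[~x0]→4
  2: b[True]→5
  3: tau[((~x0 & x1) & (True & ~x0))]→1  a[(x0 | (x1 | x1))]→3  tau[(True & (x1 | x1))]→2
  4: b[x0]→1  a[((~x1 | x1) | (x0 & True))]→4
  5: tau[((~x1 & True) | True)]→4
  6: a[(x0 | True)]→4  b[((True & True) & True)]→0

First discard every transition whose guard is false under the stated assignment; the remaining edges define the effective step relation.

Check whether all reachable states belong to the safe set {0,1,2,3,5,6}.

Answer: INVARIANT VIOLATED at state 4

Trace:
Safe = {0,1,2,3,5,6}
Reachable = {0,4}
  0: ✓
  4: outside
reach 4 via b — violates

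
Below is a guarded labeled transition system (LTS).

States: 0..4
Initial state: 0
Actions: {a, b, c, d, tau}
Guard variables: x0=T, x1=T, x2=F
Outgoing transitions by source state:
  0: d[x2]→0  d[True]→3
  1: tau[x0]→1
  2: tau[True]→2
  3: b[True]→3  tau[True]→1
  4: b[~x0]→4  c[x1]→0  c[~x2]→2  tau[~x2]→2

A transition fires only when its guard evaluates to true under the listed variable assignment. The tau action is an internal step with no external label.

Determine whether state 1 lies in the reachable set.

After dropping false guards: 8 live edges.
depth 0: {0}
depth 1: {3}  total {0,3}
depth 2: {1}  total {0,1,3}
Reachable = {0,1,3}
Path to 1: d·tau

Answer: REACHABLE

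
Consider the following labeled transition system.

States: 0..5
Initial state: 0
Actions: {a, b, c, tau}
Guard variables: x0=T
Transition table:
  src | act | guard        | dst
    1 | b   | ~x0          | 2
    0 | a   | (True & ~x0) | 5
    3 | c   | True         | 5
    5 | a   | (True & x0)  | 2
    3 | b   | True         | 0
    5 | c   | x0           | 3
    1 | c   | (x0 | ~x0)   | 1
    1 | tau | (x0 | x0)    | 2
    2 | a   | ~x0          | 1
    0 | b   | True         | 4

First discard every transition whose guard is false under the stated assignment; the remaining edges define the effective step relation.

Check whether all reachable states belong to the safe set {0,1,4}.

Inv-set: {0,1,4}
Reach set: {0,4}
  0: ok
  4: ok

Answer: INVARIANT HOLDS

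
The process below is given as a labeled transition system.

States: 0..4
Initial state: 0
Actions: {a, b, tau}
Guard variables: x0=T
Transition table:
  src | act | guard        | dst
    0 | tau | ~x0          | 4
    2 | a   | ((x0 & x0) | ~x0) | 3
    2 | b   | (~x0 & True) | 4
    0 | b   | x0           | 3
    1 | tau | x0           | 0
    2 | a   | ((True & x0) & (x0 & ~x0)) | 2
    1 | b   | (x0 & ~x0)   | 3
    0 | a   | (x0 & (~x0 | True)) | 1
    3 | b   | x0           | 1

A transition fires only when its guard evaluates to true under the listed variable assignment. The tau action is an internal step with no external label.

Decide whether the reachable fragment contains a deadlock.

Answer: DEADLOCK-FREE

Working:
R = {0,1,3}
  0: a→1  b→3  [deg 2]
  1: tau→0  [deg 1]
  3: b→1  [deg 1]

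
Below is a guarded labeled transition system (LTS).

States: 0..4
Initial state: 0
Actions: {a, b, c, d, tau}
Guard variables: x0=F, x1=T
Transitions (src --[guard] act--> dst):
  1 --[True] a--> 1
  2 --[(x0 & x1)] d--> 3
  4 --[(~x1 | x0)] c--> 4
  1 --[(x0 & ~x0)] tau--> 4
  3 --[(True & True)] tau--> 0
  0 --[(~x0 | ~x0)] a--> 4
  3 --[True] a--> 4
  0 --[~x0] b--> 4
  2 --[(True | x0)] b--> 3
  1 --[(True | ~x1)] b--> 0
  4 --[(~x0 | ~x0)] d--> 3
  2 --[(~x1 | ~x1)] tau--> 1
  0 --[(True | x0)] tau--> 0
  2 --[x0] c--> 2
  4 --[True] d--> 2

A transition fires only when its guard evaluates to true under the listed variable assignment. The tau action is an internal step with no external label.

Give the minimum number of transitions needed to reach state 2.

Layered search for 2:
  Layer 0: {0}
  Layer 1: {4}
  Layer 2: {2,3}
depth(2)=2, e.g. a·d

Answer: 2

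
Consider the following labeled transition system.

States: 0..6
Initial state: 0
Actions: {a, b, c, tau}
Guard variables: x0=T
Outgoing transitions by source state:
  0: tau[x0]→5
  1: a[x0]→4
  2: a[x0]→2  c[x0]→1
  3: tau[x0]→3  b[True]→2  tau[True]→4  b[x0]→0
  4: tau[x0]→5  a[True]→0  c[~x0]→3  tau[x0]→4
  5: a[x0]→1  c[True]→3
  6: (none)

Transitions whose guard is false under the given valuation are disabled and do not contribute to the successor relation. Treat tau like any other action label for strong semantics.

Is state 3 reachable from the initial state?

Answer: REACHABLE

Working:
13 transition(s) survive guard evaluation.
L0 = {0}
L1 = {5}  cumulative {0,5}
L2 = {1,3}  cumulative {0,1,3,5}
L3 = {2,4}  cumulative {0,1,2,3,4,5}
R = {0,1,2,3,4,5}
trace reaching 3: tau·c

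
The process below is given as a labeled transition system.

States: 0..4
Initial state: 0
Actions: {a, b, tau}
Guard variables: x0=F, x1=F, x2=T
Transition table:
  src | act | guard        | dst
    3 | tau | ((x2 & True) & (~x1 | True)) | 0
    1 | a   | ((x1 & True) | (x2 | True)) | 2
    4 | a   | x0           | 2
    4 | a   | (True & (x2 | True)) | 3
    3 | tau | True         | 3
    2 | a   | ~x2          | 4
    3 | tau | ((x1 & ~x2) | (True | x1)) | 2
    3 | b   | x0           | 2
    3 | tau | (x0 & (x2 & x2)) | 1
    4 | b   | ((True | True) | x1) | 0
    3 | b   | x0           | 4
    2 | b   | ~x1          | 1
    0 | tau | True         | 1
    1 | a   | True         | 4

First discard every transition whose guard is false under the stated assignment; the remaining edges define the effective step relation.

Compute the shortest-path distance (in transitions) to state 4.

BFS to 4:
  Layer 0: {0}
  Layer 1: {1}
  Layer 2: {2,4}
first hit 4 at d=2 via tau·a

Answer: 2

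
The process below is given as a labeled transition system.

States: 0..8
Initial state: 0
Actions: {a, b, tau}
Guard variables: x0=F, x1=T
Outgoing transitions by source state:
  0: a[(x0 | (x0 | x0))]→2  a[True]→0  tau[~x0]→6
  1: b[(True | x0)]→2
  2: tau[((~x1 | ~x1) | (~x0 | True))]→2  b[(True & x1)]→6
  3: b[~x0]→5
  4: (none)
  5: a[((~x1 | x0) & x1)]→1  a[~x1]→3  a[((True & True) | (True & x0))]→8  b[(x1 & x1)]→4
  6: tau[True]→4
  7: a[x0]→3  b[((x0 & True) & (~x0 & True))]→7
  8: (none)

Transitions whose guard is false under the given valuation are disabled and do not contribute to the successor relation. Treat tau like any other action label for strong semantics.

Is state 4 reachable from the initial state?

After dropping false guards: 9 live edges.
Layer 0: {0}
Layer 1: {6}  total {0,6}
Layer 2: {4}  total {0,4,6}
Reachable = {0,4,6}
trace reaching 4: tau·tau

Answer: REACHABLE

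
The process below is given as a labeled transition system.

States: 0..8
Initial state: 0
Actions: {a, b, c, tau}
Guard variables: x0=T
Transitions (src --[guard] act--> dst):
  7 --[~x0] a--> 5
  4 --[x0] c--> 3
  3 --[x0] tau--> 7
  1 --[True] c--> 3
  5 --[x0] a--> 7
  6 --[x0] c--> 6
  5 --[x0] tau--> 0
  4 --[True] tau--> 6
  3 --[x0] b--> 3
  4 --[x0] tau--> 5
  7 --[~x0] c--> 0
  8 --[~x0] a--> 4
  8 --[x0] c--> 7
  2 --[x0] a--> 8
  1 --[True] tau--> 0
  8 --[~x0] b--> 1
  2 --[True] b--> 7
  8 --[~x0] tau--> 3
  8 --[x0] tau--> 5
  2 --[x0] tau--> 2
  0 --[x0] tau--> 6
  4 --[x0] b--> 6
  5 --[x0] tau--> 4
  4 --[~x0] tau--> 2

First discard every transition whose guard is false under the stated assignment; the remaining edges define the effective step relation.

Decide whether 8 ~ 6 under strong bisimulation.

Bisimulation quotient by refinement:
  round 0: {{0,1,2,3,4,5,6,7,8}}
  round 1: {{0},{1,8},{2},{3},{4},{5},{6},{7}}
  round 2: {{0},{1},{2},{3},{4},{5},{6},{7},{8}}
stable after 3 split(s): 9 block(s)
8∈{8}, 6∈{6}

Answer: NOT BISIMILAR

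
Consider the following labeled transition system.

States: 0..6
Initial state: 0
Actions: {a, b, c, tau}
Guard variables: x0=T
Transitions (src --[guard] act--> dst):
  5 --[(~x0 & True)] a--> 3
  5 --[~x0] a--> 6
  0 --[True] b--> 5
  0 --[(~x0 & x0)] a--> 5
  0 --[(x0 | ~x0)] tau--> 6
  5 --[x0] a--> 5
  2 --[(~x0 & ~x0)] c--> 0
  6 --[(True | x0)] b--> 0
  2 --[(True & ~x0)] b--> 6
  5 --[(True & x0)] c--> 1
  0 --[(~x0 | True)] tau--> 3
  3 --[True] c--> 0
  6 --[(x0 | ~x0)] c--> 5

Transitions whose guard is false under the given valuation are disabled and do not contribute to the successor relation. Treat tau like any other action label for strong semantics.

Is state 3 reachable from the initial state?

Answer: REACHABLE

Trace:
After dropping false guards: 8 live edges.
depth 0: {0}
depth 1: {3,5,6}  now seen {0,3,5,6}
depth 2: {1}  now seen {0,1,3,5,6}
R = {0,1,3,5,6}
Path to 3: tau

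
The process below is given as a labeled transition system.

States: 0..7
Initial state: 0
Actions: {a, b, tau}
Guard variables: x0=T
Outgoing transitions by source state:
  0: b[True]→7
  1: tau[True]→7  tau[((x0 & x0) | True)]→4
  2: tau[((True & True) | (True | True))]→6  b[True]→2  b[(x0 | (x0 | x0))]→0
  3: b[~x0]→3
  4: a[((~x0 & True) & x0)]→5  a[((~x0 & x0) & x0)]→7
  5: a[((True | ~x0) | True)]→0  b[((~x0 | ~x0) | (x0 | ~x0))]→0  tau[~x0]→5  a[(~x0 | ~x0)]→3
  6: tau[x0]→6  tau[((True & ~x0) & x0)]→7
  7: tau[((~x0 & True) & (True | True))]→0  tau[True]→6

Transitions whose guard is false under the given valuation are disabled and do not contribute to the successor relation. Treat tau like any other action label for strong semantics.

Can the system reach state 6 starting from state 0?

Guard filter leaves 10 enabled edge(s).
Layer 0: {0}
Layer 1: {7}  now seen {0,7}
Layer 2: {6}  now seen {0,6,7}
Reachable = {0,6,7}
Path to 6: b·tau

Answer: REACHABLE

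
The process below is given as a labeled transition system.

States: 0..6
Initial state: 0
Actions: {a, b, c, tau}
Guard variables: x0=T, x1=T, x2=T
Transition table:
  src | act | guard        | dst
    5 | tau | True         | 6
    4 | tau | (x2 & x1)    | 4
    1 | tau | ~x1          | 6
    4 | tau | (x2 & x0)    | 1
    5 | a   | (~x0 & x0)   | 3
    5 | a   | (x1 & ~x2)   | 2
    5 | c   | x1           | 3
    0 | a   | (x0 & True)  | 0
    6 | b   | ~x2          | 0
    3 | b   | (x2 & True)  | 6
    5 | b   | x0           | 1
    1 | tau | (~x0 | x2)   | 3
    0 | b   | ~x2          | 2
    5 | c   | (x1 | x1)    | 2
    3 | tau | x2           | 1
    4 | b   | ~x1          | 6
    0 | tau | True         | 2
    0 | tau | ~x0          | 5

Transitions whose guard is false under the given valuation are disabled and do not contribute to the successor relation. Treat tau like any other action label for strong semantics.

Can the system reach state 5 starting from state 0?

Answer: UNREACHABLE

Working:
Guard filter leaves 11 enabled edge(s).
depth 0: {0}
depth 1: {2}  cumulative {0,2}
Reach set: {0,2}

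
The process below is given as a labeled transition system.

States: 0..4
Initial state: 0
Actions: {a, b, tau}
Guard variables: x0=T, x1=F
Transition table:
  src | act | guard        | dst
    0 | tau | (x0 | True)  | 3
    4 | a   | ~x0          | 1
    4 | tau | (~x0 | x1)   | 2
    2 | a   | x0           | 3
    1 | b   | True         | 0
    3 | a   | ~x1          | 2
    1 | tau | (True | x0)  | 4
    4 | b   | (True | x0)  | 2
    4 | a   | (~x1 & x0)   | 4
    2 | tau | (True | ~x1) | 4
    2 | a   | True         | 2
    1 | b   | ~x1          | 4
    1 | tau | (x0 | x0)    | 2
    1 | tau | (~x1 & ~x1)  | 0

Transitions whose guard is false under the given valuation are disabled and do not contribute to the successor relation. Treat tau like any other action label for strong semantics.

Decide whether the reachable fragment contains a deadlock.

Reach set: {0,2,3,4}
  0: tau→3  [deg 1]
  2: a→2  a→3  tau→4  [deg 3]
  3: a→2  [deg 1]
  4: a→4  b→2  [deg 2]

Answer: DEADLOCK-FREE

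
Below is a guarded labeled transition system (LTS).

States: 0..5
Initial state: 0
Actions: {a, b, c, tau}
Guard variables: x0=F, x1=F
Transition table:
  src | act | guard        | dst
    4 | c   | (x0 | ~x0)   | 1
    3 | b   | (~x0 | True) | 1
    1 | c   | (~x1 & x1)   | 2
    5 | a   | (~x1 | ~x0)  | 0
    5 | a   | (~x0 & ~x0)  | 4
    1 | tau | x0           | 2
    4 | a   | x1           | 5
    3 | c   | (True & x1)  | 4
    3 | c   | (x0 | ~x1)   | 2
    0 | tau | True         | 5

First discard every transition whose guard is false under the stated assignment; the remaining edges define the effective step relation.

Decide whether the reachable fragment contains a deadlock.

Reach set: {0,1,4,5}
  0: tau→5  [1 exit(s)]
  1: ∅  [STUCK]
  4: c→1  [1 exit(s)]
  5: a→0  a→4  [2 exit(s)]
Path to 1: tau·a·c

Answer: DEADLOCK at state 1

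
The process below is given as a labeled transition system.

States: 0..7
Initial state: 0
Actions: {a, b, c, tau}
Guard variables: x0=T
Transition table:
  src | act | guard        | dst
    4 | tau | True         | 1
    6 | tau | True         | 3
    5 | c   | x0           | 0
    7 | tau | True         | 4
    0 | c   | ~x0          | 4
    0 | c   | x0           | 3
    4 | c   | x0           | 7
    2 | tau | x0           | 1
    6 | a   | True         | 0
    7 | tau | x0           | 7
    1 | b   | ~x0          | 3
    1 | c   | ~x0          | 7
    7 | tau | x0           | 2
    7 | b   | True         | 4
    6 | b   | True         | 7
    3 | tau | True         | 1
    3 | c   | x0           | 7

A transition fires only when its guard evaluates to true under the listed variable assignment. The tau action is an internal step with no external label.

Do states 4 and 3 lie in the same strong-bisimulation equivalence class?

Compute ~ classes (split until stable):
  P[0] = {{0,1,2,3,4,5,6,7}}
  P[1] = {{0,5},{1},{2},{3,4},{6},{7}}
  P[2] = {{0},{1},{2},{3,4},{5},{6},{7}}
Fixed point at round 3; 7 class(es).
4∈{3,4}, 3∈{3,4}

Answer: BISIMILAR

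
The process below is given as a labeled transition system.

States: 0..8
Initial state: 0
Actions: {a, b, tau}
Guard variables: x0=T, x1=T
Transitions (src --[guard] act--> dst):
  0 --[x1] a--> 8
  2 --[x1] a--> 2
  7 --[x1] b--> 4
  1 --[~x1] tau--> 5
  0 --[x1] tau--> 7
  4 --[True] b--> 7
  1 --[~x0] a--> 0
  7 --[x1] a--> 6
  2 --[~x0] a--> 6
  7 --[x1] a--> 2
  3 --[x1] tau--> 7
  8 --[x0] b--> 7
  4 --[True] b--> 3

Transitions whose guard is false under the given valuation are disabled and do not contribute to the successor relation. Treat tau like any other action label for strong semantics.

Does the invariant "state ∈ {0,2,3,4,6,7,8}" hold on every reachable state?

Answer: INVARIANT HOLDS

Trace:
Inv-set: {0,2,3,4,6,7,8}
Reach set: {0,2,3,4,6,7,8}
  0: safe
  2: safe
  3: safe
  4: safe
  6: safe
  7: safe
  8: safe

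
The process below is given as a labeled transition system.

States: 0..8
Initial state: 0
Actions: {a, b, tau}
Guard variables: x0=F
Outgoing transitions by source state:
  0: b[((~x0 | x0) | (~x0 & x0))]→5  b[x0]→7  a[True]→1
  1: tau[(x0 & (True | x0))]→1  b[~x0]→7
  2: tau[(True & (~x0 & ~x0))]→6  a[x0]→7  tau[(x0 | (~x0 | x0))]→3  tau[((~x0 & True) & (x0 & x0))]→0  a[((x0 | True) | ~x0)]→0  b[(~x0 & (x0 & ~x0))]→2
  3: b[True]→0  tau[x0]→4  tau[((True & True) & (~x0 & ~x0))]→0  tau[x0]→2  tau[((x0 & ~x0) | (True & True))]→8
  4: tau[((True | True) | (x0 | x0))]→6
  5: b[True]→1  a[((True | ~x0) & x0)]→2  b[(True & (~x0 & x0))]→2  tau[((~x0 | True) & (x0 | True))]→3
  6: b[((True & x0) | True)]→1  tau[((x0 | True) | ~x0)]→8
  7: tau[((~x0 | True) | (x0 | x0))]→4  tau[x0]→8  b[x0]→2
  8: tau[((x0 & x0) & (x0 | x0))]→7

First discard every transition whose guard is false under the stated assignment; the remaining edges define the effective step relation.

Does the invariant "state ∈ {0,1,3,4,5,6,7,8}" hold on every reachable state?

Answer: INVARIANT HOLDS

Analysis:
Allowed set {0,1,3,4,5,6,7,8}
R = {0,1,3,4,5,6,7,8}
  0: ✓
  1: ✓
  3: ✓
  4: ✓
  5: ✓
  6: ✓
  7: ✓
  8: ✓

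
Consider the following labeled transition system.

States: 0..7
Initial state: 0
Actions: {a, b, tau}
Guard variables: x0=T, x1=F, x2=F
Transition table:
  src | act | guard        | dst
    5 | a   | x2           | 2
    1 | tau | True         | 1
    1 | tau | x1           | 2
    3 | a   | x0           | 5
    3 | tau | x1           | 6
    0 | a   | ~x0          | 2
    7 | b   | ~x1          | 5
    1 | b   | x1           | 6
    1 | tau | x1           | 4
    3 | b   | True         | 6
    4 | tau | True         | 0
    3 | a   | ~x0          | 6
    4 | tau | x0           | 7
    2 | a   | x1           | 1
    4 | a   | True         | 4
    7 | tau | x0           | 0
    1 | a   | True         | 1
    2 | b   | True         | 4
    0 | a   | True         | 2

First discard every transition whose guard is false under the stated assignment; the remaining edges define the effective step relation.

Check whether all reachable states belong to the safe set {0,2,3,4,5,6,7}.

Answer: INVARIANT HOLDS

Analysis:
Safe = {0,2,3,4,5,6,7}
R = {0,2,4,5,7}
  0: ok
  2: ok
  4: ok
  5: ok
  7: ok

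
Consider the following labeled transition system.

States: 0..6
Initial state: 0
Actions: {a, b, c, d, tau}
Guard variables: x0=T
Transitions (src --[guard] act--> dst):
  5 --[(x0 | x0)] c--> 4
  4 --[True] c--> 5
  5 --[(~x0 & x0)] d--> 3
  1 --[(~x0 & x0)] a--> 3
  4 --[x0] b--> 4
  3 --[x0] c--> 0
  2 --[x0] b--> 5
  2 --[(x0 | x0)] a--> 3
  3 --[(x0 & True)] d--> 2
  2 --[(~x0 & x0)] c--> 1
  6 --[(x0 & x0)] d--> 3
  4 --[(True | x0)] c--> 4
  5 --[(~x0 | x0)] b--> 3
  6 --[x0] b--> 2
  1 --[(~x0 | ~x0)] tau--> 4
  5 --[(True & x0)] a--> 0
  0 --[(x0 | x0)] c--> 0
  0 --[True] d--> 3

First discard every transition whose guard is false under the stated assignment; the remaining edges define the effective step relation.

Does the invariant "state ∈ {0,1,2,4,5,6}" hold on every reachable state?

Allowed set {0,1,2,4,5,6}
Reachable = {0,2,3,4,5}
  0: ok
  2: ok
  3: outside
  4: ok
  5: ok
witness against invariant: d → 3

Answer: INVARIANT VIOLATED at state 3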